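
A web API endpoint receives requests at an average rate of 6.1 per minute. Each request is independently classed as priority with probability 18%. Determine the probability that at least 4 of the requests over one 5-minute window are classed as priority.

0.7972

Thinning: the requests that are classed as priority themselves form a Poisson process with rate 0.18 × 6.1 = 1.098 per minute.
Over the interval, μ = 1.098 × 5 = 5.49 (a 5-minute window = 5 minutes).
P(N ≥ 4) = 1 − P(N ≤ 3) ≈ 0.7972.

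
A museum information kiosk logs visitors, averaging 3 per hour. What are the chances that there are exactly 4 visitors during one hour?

0.1680

With mean μ = 3 per hour,
P(N = 4) = e^(−μ) μ^4/4! = e^(−3) · 3^4/24 ≈ 0.1680.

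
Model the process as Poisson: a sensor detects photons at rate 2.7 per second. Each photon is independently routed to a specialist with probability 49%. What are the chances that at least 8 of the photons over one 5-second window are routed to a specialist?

Thinning: the photons that are routed to a specialist themselves form a Poisson process with rate 0.49 × 2.7 = 1.323 per second.
Over the interval, μ = 1.323 × 5 = 6.615 (a 5-second window = 5 seconds).
P(N ≥ 8) = 1 − P(N ≤ 7) ≈ 0.3441.

0.3441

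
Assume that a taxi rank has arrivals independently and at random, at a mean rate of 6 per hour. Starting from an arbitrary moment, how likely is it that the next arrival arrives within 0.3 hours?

0.8347

Inter-arrival times are exponential with rate λ = 6 per hour.
P(T ≤ 0.3) = 1 − e^(−λt) = 1 − e^(−6 × 0.3) = 1 − e^(−1.8) ≈ 0.8347.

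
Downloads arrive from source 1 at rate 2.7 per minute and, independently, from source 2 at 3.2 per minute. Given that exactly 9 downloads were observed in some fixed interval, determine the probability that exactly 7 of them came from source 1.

Given the total, each event is independently from source 1 with probability p = λ_1/(λ_1+λ_2) = 2.7/5.9 ≈ 0.4576.
So K ~ Binomial(9, 2.7/5.9): P(K = 7) = C(9,7) · (2.7/5.9)^7 · (3.2/5.9)^2 ≈ 0.0445.

0.0445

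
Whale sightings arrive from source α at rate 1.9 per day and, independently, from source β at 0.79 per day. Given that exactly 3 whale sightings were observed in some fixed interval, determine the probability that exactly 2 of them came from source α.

0.4395

Given the total, each event is independently from source α with probability p = λ_α/(λ_α+λ_β) = 1.9/2.69 ≈ 0.7063.
So K ~ Binomial(3, 1.9/2.69): P(K = 2) = C(3,2) · (1.9/2.69)^2 · (0.79/2.69)^1 ≈ 0.4395.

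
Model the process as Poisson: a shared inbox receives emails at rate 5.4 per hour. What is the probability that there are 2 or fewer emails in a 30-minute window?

Over the interval, μ = 5.4 × 0.5 = 2.7 (a 30-minute window = 0.5 hours).
P(N ≤ 2) = Σ_{j=0}^{2} e^(−μ) μ^j/j! ≈ 0.4936.

0.4936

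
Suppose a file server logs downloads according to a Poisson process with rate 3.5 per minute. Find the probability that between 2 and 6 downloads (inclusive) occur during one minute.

With mean μ = 3.5 per minute,
P(2 ≤ N ≤ 6) = Σ_{j=2}^{6} e^(−3.5) · 3.5^j/j! ≈ 0.7988.

0.7988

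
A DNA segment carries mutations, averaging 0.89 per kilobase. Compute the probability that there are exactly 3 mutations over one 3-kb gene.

0.2197

Over the interval, μ = 0.89 × 3 = 2.67 (a 3-kb gene = 3 kilobases).
P(N = 3) = e^(−μ) μ^3/3! = e^(−2.67) · 2.67^3/6 ≈ 0.2197.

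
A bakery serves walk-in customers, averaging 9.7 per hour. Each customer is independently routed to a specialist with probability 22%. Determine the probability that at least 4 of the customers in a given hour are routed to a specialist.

Thinning: the customers that are routed to a specialist themselves form a Poisson process with rate 0.22 × 9.7 = 2.134 per hour.
So μ = 2.134.
P(N ≥ 4) = 1 − P(N ≤ 3) ≈ 0.1678.

0.1678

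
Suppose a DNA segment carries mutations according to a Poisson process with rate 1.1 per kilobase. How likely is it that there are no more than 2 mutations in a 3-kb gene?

Over the interval, μ = 1.1 × 3 = 3.3 (a 3-kb gene = 3 kilobases).
P(N ≤ 2) = Σ_{j=0}^{2} e^(−μ) μ^j/j! ≈ 0.3594.

0.3594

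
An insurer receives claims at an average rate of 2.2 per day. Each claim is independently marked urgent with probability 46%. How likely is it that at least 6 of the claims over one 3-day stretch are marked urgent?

Thinning: the claims that are marked urgent themselves form a Poisson process with rate 0.46 × 2.2 = 1.012 per day.
Over the interval, μ = 1.012 × 3 = 3.036 (a 3-day stretch = 3 days).
P(N ≥ 6) = 1 − P(N ≤ 5) ≈ 0.0876.

0.0876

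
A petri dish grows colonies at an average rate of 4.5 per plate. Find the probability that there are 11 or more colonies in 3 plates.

0.7888

Over the interval, μ = 4.5 × 3 = 13.5 (3 plates).
P(N ≥ 11) = 1 − P(N ≤ 10) = 1 − Σ_{j=0}^{10} e^(−μ) μ^j/j! ≈ 0.7888.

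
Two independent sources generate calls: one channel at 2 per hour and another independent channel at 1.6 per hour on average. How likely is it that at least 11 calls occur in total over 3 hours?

Independent Poisson processes superpose: combined rate λ = 2 + 1.6 = 3.6 per hour.
Over the interval, μ = 3.6 × 3 = 10.8 (3 hours).
P(N ≥ 11) = 1 − P(N ≤ 10) ≈ 0.5160.

0.5160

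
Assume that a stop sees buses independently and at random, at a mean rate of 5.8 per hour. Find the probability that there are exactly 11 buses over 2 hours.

Over the interval, μ = 5.8 × 2 = 11.6 (2 hours).
P(N = 11) = e^(−μ) μ^11/11! = e^(−11.6) · 11.6^11/39916800 ≈ 0.1175.

0.1175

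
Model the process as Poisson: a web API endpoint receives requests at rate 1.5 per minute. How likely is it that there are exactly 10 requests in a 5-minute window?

0.0858

Over the interval, μ = 1.5 × 5 = 7.5 (a 5-minute window = 5 minutes).
P(N = 10) = e^(−μ) μ^10/10! = e^(−7.5) · 7.5^10/3628800 ≈ 0.0858.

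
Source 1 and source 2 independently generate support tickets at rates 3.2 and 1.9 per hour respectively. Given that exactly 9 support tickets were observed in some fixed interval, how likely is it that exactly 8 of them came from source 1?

0.0805

Given the total, each event is independently from source 1 with probability p = λ_1/(λ_1+λ_2) = 3.2/5.1 ≈ 0.6275.
So K ~ Binomial(9, 3.2/5.1): P(K = 8) = C(9,8) · (3.2/5.1)^8 · (1.9/5.1)^1 ≈ 0.0805.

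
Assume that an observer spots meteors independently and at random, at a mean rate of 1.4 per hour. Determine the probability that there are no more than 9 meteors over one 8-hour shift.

Over the interval, μ = 1.4 × 8 = 11.2 (an 8-hour shift = 8 hours).
P(N ≤ 9) = Σ_{j=0}^{9} e^(−μ) μ^j/j! ≈ 0.3192.

0.3192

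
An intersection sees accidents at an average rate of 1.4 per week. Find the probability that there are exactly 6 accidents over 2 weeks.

0.0407

Over the interval, μ = 1.4 × 2 = 2.8 (2 weeks).
P(N = 6) = e^(−μ) μ^6/6! = e^(−2.8) · 2.8^6/720 ≈ 0.0407.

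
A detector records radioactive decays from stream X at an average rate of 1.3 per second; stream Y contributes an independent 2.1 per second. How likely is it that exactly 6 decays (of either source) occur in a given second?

0.0716

Independent Poisson processes superpose: combined rate λ = 1.3 + 2.1 = 3.4 per second.
So μ = 3.4.
P(N = 6) = e^(−3.4) · 3.4^6/6! ≈ 0.0716.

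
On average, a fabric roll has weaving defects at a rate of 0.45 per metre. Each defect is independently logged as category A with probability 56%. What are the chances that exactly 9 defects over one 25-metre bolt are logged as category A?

Thinning: the defects that are logged as category A themselves form a Poisson process with rate 0.56 × 0.45 = 0.252 per metre.
Over the interval, μ = 0.252 × 25 = 6.3 (a 25-metre bolt = 25 metres).
P(N = 9) = e^(−6.3) · 6.3^9/9! ≈ 0.0791.

0.0791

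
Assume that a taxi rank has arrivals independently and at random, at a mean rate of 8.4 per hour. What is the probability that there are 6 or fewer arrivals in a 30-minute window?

0.8675

Over the interval, μ = 8.4 × 0.5 = 4.2 (a 30-minute window = 0.5 hours).
P(N ≤ 6) = Σ_{j=0}^{6} e^(−μ) μ^j/j! ≈ 0.8675.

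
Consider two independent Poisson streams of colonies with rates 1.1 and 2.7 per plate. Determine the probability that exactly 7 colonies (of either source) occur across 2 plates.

0.1454

Independent Poisson processes superpose: combined rate λ = 1.1 + 2.7 = 3.8 per plate.
Over the interval, μ = 3.8 × 2 = 7.6 (2 plates).
P(N = 7) = e^(−7.6) · 7.6^7/7! ≈ 0.1454.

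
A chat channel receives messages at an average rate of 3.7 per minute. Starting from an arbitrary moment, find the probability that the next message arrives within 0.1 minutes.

Inter-arrival times are exponential with rate λ = 3.7 per minute.
P(T ≤ 0.1) = 1 − e^(−λt) = 1 − e^(−3.7 × 0.1) = 1 − e^(−0.37) ≈ 0.3093.

0.3093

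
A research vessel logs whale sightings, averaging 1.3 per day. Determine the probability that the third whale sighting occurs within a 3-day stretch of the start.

0.7469

Over the interval, μ = 1.3 × 3 = 3.9 (a 3-day stretch = 3 days).
The third arrival falls in the interval iff at least 3 events occur there: P(S_3 ≤ t) = P(N ≥ 3) = 1 − P(N ≤ 2) ≈ 0.7469.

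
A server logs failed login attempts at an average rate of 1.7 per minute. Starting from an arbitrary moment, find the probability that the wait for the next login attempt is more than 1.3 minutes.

The wait for the next event is exponential with rate λ = 1.7 per minute.
P(T > 1.3) = e^(−λt) = e^(−1.7 × 1.3) = e^(−2.21) ≈ 0.1097.

0.1097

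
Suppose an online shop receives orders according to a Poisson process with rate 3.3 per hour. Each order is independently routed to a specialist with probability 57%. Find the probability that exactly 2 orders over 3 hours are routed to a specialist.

0.0564

Thinning: the orders that are routed to a specialist themselves form a Poisson process with rate 0.57 × 3.3 = 1.881 per hour.
Over the interval, μ = 1.881 × 3 = 5.643 (3 hours).
P(N = 2) = e^(−5.643) · 5.643^2/2! ≈ 0.0564.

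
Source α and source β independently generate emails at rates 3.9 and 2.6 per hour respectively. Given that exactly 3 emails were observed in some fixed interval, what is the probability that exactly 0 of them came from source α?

0.0640

Given the total, each event is independently from source α with probability p = λ_α/(λ_α+λ_β) = 3.9/6.5 = 0.6000.
So K ~ Binomial(3, 3.9/6.5): P(K = 0) = C(3,0) · (3.9/6.5)^0 · (2.6/6.5)^3 ≈ 0.0640.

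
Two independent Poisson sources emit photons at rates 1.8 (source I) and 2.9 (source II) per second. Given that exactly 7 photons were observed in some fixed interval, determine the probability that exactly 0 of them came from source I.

Given the total, each event is independently from source I with probability p = λ_I/(λ_I+λ_II) = 1.8/4.7 ≈ 0.3830.
So K ~ Binomial(7, 1.8/4.7): P(K = 0) = C(7,0) · (1.8/4.7)^0 · (2.9/4.7)^7 ≈ 0.0340.

0.0340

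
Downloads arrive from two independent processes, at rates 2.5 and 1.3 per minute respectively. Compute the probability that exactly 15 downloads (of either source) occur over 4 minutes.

Independent Poisson processes superpose: combined rate λ = 2.5 + 1.3 = 3.8 per minute.
Over the interval, μ = 3.8 × 4 = 15.2 (4 minutes).
P(N = 15) = e^(−15.2) · 15.2^15/15! ≈ 0.1023.

0.1023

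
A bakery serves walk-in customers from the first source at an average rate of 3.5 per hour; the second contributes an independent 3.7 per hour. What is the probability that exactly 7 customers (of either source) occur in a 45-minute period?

0.1200

Independent Poisson processes superpose: combined rate λ = 3.5 + 3.7 = 7.2 per hour.
Over the interval, μ = 7.2 × 0.75 = 5.4 (a 45-minute period = 0.75 hours).
P(N = 7) = e^(−5.4) · 5.4^7/7! ≈ 0.1200.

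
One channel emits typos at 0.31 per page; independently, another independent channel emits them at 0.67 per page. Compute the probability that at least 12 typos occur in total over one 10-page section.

0.2807

Independent Poisson processes superpose: combined rate λ = 0.31 + 0.67 = 0.98 per page.
Over the interval, μ = 0.98 × 10 = 9.8 (a 10-page section = 10 pages).
P(N ≥ 12) = 1 − P(N ≤ 11) ≈ 0.2807.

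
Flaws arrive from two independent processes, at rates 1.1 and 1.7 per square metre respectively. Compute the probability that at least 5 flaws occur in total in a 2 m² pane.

Independent Poisson processes superpose: combined rate λ = 1.1 + 1.7 = 2.8 per square metre.
Over the interval, μ = 2.8 × 2 = 5.6 (a 2 m² pane = 2 square metres).
P(N ≥ 5) = 1 − P(N ≤ 4) ≈ 0.6578.

0.6578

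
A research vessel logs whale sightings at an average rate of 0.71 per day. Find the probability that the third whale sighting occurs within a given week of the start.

0.8728

Over the interval, μ = 0.71 × 7 = 4.97 (a week = 7 days).
The third arrival falls in the interval iff at least 3 events occur there: P(S_3 ≤ t) = P(N ≥ 3) = 1 − P(N ≤ 2) ≈ 0.8728.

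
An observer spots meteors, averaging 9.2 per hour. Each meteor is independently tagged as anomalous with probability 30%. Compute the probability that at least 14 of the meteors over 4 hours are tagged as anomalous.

0.2224

Thinning: the meteors that are tagged as anomalous themselves form a Poisson process with rate 0.3 × 9.2 = 2.76 per hour.
Over the interval, μ = 2.76 × 4 = 11.04 (4 hours).
P(N ≥ 14) = 1 − P(N ≤ 13) ≈ 0.2224.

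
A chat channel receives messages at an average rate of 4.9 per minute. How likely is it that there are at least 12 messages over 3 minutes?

0.7946

Over the interval, μ = 4.9 × 3 = 14.7 (3 minutes).
P(N ≥ 12) = 1 − P(N ≤ 11) = 1 − Σ_{j=0}^{11} e^(−μ) μ^j/j! ≈ 0.7946.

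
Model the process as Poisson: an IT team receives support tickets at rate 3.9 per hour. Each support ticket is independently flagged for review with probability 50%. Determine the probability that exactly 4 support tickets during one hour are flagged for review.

0.0857

Thinning: the support tickets that are flagged for review themselves form a Poisson process with rate 0.5 × 3.9 = 1.95 per hour.
So μ = 1.95.
P(N = 4) = e^(−1.95) · 1.95^4/4! ≈ 0.0857.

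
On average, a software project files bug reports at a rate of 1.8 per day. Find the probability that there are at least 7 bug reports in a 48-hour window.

Over the interval, μ = 1.8 × 2 = 3.6 (a 48-hour window = 2 days).
P(N ≥ 7) = 1 − P(N ≤ 6) = 1 − Σ_{j=0}^{6} e^(−μ) μ^j/j! ≈ 0.0733.

0.0733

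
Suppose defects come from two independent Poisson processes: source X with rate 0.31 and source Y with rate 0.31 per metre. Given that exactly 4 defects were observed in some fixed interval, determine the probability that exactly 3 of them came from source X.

Given the total, each event is independently from source X with probability p = λ_X/(λ_X+λ_Y) = 0.31/0.62 = 0.5000.
So K ~ Binomial(4, 0.31/0.62): P(K = 3) = C(4,3) · (0.31/0.62)^3 · (0.31/0.62)^1 ≈ 0.2500.

0.2500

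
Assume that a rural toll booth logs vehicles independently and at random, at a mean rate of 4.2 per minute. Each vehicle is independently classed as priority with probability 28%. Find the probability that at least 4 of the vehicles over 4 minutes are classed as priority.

0.6909

Thinning: the vehicles that are classed as priority themselves form a Poisson process with rate 0.28 × 4.2 = 1.176 per minute.
Over the interval, μ = 1.176 × 4 = 4.704 (4 minutes).
P(N ≥ 4) = 1 − P(N ≤ 3) ≈ 0.6909.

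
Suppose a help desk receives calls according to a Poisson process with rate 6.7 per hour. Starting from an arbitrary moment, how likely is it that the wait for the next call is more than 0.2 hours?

The wait for the next event is exponential with rate λ = 6.7 per hour.
P(T > 0.2) = e^(−λt) = e^(−6.7 × 0.2) = e^(−1.34) ≈ 0.2618.

0.2618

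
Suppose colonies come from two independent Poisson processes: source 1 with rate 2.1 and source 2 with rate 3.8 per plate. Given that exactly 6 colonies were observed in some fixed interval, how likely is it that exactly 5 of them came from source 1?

0.0221

Given the total, each event is independently from source 1 with probability p = λ_1/(λ_1+λ_2) = 2.1/5.9 ≈ 0.3559.
So K ~ Binomial(6, 2.1/5.9): P(K = 5) = C(6,5) · (2.1/5.9)^5 · (3.8/5.9)^1 ≈ 0.0221.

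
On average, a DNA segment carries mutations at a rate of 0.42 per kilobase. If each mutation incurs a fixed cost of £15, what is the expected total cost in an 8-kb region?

£50.4

E[N] = 0.42 × 8 = 3.36 (an 8-kb region = 8 kilobases); E[cost] = 3.36 × £15 = £50.4.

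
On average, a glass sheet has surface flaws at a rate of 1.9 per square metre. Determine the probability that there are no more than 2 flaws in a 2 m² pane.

Over the interval, μ = 1.9 × 2 = 3.8 (a 2 m² pane = 2 square metres).
P(N ≤ 2) = Σ_{j=0}^{2} e^(−μ) μ^j/j! ≈ 0.2689.

0.2689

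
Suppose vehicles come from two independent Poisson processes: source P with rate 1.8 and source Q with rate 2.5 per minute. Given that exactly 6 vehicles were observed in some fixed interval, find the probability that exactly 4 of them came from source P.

0.1557

Given the total, each event is independently from source P with probability p = λ_P/(λ_P+λ_Q) = 1.8/4.3 ≈ 0.4186.
So K ~ Binomial(6, 1.8/4.3): P(K = 4) = C(6,4) · (1.8/4.3)^4 · (2.5/4.3)^2 ≈ 0.1557.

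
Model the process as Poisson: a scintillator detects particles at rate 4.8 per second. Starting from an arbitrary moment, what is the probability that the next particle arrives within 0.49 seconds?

0.9048

Inter-arrival times are exponential with rate λ = 4.8 per second.
P(T ≤ 0.49) = 1 − e^(−λt) = 1 − e^(−4.8 × 0.49) = 1 − e^(−2.352) ≈ 0.9048.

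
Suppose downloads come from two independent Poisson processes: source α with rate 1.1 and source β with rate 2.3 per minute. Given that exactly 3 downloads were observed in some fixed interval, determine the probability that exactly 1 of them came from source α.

0.4442

Given the total, each event is independently from source α with probability p = λ_α/(λ_α+λ_β) = 1.1/3.4 ≈ 0.3235.
So K ~ Binomial(3, 1.1/3.4): P(K = 1) = C(3,1) · (1.1/3.4)^1 · (2.3/3.4)^2 ≈ 0.4442.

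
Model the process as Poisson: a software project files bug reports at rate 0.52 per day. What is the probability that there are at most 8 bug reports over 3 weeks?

0.2392

Over the interval, μ = 0.52 × 21 = 10.92 (3 weeks = 21 days).
P(N ≤ 8) = Σ_{j=0}^{8} e^(−μ) μ^j/j! ≈ 0.2392.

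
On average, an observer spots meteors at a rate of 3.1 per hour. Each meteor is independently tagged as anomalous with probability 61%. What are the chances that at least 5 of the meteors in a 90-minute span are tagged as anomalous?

0.1581

Thinning: the meteors that are tagged as anomalous themselves form a Poisson process with rate 0.61 × 3.1 = 1.891 per hour.
Over the interval, μ = 1.891 × 1.5 = 2.8365 (a 90-minute span = 1.5 hours).
P(N ≥ 5) = 1 − P(N ≤ 4) ≈ 0.1581.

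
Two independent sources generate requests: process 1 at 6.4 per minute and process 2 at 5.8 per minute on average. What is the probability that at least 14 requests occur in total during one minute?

0.3397

Independent Poisson processes superpose: combined rate λ = 6.4 + 5.8 = 12.2 per minute.
So μ = 12.2.
P(N ≥ 14) = 1 − P(N ≤ 13) ≈ 0.3397.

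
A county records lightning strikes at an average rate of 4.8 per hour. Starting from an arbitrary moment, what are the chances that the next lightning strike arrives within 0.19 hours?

0.5983

Inter-arrival times are exponential with rate λ = 4.8 per hour.
P(T ≤ 0.19) = 1 − e^(−λt) = 1 − e^(−4.8 × 0.19) = 1 − e^(−0.912) ≈ 0.5983.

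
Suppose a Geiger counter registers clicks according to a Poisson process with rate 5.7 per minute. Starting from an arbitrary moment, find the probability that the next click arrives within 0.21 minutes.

0.6979

Inter-arrival times are exponential with rate λ = 5.7 per minute.
P(T ≤ 0.21) = 1 − e^(−λt) = 1 − e^(−5.7 × 0.21) = 1 − e^(−1.197) ≈ 0.6979.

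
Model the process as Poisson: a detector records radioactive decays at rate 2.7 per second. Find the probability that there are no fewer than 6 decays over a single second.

With mean μ = 2.7 per second,
P(N ≥ 6) = 1 − P(N ≤ 5) = 1 − Σ_{j=0}^{5} e^(−μ) μ^j/j! ≈ 0.0567.

0.0567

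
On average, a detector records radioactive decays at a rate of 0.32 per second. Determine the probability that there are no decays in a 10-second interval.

Over the interval, μ = 0.32 × 10 = 3.2 (a 10-second interval = 10 seconds).
P(N = 0) = e^(−μ) μ^0/0! = e^(−3.2) · 3.2^0/1 ≈ 0.0408.

0.0408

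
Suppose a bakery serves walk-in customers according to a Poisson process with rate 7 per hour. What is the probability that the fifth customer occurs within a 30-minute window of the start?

0.2746

Over the interval, μ = 7 × 0.5 = 3.5 (a 30-minute window = 0.5 hours).
The fifth arrival falls in the interval iff at least 5 events occur there: P(S_5 ≤ t) = P(N ≥ 5) = 1 − P(N ≤ 4) ≈ 0.2746.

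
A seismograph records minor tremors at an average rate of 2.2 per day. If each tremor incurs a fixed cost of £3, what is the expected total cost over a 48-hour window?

£13.2

E[N] = 2.2 × 2 = 4.4 (a 48-hour window = 2 days); E[cost] = 4.4 × £3 = £13.2.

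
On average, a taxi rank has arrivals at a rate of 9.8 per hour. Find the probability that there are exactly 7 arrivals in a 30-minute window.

0.1002

Over the interval, μ = 9.8 × 0.5 = 4.9 (a 30-minute window = 0.5 hours).
P(N = 7) = e^(−μ) μ^7/7! = e^(−4.9) · 4.9^7/5040 ≈ 0.1002.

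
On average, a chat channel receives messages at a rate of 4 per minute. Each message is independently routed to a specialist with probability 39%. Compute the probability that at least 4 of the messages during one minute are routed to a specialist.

Thinning: the messages that are routed to a specialist themselves form a Poisson process with rate 0.39 × 4 = 1.56 per minute.
So μ = 1.56.
P(N ≥ 4) = 1 − P(N ≤ 3) ≈ 0.0734.

0.0734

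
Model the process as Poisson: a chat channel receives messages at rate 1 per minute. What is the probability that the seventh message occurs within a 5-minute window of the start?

0.2378

Over the interval, μ = 1 × 5 = 5 (a 5-minute window = 5 minutes).
The seventh arrival falls in the interval iff at least 7 events occur there: P(S_7 ≤ t) = P(N ≥ 7) = 1 − P(N ≤ 6) ≈ 0.2378.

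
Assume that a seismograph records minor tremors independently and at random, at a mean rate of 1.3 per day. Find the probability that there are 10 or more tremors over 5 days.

0.1226

Over the interval, μ = 1.3 × 5 = 6.5 (5 days).
P(N ≥ 10) = 1 − P(N ≤ 9) = 1 − Σ_{j=0}^{9} e^(−μ) μ^j/j! ≈ 0.1226.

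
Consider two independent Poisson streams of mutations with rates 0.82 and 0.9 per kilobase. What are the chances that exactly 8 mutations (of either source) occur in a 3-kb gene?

0.0716

Independent Poisson processes superpose: combined rate λ = 0.82 + 0.9 = 1.72 per kilobase.
Over the interval, μ = 1.72 × 3 = 5.16 (a 3-kb gene = 3 kilobases).
P(N = 8) = e^(−5.16) · 5.16^8/8! ≈ 0.0716.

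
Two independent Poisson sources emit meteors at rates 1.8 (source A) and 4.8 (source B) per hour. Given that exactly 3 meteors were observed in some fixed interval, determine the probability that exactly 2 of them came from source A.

0.1623

Given the total, each event is independently from source A with probability p = λ_A/(λ_A+λ_B) = 1.8/6.6 ≈ 0.2727.
So K ~ Binomial(3, 1.8/6.6): P(K = 2) = C(3,2) · (1.8/6.6)^2 · (4.8/6.6)^1 ≈ 0.1623.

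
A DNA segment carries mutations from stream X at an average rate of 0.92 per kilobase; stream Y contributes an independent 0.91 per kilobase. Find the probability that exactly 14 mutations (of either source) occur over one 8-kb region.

0.1045

Independent Poisson processes superpose: combined rate λ = 0.92 + 0.91 = 1.83 per kilobase.
Over the interval, μ = 1.83 × 8 = 14.64 (an 8-kb region = 8 kilobases).
P(N = 14) = e^(−14.64) · 14.64^14/14! ≈ 0.1045.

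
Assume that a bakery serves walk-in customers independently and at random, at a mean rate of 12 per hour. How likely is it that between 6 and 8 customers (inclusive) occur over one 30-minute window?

0.4016

Over the interval, μ = 12 × 0.5 = 6 (a 30-minute window = 0.5 hours).
P(6 ≤ N ≤ 8) = Σ_{j=6}^{8} e^(−6) · 6^j/j! ≈ 0.4016.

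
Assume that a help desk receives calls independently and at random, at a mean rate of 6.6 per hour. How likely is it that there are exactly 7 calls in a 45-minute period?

0.1023

Over the interval, μ = 6.6 × 0.75 = 4.95 (a 45-minute period = 0.75 hours).
P(N = 7) = e^(−μ) μ^7/7! = e^(−4.95) · 4.95^7/5040 ≈ 0.1023.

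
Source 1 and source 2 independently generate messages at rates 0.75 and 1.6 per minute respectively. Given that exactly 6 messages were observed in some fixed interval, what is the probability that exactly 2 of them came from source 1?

Given the total, each event is independently from source 1 with probability p = λ_1/(λ_1+λ_2) = 0.75/2.35 ≈ 0.3191.
So K ~ Binomial(6, 0.75/2.35): P(K = 2) = C(6,2) · (0.75/2.35)^2 · (1.6/2.35)^4 ≈ 0.3283.

0.3283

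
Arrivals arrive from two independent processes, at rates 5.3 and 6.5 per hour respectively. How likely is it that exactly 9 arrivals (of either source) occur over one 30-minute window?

Independent Poisson processes superpose: combined rate λ = 5.3 + 6.5 = 11.8 per hour.
Over the interval, μ = 11.8 × 0.5 = 5.9 (a 30-minute window = 0.5 hours).
P(N = 9) = e^(−5.9) · 5.9^9/9! ≈ 0.0654.

0.0654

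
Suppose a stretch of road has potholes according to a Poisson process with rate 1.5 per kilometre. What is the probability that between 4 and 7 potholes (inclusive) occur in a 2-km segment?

Over the interval, μ = 1.5 × 2 = 3 (a 2-km segment = 2 kilometres).
P(4 ≤ N ≤ 7) = Σ_{j=4}^{7} e^(−3) · 3^j/j! ≈ 0.3409.

0.3409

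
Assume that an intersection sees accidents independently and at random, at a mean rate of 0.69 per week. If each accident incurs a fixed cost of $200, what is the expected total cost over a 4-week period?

$552

E[N] = 0.69 × 4 = 2.76 (a 4-week period = 4 weeks); E[cost] = 2.76 × $200 = $552.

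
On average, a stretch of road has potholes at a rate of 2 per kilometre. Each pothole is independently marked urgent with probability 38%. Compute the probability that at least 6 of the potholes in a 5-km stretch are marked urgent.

0.1844

Thinning: the potholes that are marked urgent themselves form a Poisson process with rate 0.38 × 2 = 0.76 per kilometre.
Over the interval, μ = 0.76 × 5 = 3.8 (a 5-km stretch = 5 kilometres).
P(N ≥ 6) = 1 − P(N ≤ 5) ≈ 0.1844.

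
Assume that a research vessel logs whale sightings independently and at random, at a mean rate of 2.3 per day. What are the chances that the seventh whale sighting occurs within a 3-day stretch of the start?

0.5353

Over the interval, μ = 2.3 × 3 = 6.9 (a 3-day stretch = 3 days).
The seventh arrival falls in the interval iff at least 7 events occur there: P(S_7 ≤ t) = P(N ≥ 7) = 1 − P(N ≤ 6) ≈ 0.5353.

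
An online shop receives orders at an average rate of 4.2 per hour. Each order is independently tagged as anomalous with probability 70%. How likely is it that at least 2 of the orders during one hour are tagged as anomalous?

Thinning: the orders that are tagged as anomalous themselves form a Poisson process with rate 0.7 × 4.2 = 2.94 per hour.
So μ = 2.94.
P(N ≥ 2) = 1 − P(N ≤ 1) ≈ 0.7917.

0.7917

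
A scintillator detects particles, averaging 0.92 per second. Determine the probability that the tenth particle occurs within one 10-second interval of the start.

Over the interval, μ = 0.92 × 10 = 9.2 (a 10-second interval = 10 seconds).
The tenth arrival falls in the interval iff at least 10 events occur there: P(S_10 ≤ t) = P(N ≥ 10) = 1 − P(N ≤ 9) ≈ 0.4389.

0.4389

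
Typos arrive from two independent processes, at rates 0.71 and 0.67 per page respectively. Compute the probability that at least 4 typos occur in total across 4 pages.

0.8006

Independent Poisson processes superpose: combined rate λ = 0.71 + 0.67 = 1.38 per page.
Over the interval, μ = 1.38 × 4 = 5.52 (4 pages).
P(N ≥ 4) = 1 − P(N ≤ 3) ≈ 0.8006.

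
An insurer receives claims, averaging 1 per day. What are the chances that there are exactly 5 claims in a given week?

0.1277

Over the interval, μ = 1 × 7 = 7 (a week = 7 days).
P(N = 5) = e^(−μ) μ^5/5! = e^(−7) · 7^5/120 ≈ 0.1277.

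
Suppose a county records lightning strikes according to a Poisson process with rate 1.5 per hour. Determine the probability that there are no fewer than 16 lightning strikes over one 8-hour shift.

0.1556

Over the interval, μ = 1.5 × 8 = 12 (an 8-hour shift = 8 hours).
P(N ≥ 16) = 1 − P(N ≤ 15) = 1 − Σ_{j=0}^{15} e^(−μ) μ^j/j! ≈ 0.1556.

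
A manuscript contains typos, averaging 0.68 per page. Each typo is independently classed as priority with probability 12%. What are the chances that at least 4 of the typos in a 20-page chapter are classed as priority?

0.0833

Thinning: the typos that are classed as priority themselves form a Poisson process with rate 0.12 × 0.68 = 0.0816 per page.
Over the interval, μ = 0.0816 × 20 = 1.632 (a 20-page chapter = 20 pages).
P(N ≥ 4) = 1 − P(N ≤ 3) ≈ 0.0833.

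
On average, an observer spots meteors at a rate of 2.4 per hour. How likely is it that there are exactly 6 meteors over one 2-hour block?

0.1398

Over the interval, μ = 2.4 × 2 = 4.8 (a 2-hour block = 2 hours).
P(N = 6) = e^(−μ) μ^6/6! = e^(−4.8) · 4.8^6/720 ≈ 0.1398.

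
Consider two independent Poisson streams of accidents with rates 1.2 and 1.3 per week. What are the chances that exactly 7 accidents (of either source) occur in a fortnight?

Independent Poisson processes superpose: combined rate λ = 1.2 + 1.3 = 2.5 per week.
Over the interval, μ = 2.5 × 2 = 5 (a fortnight = 2 weeks).
P(N = 7) = e^(−5) · 5^7/7! ≈ 0.1044.

0.1044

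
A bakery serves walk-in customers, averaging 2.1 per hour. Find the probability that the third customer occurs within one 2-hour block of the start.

0.7898

Over the interval, μ = 2.1 × 2 = 4.2 (a 2-hour block = 2 hours).
The third arrival falls in the interval iff at least 3 events occur there: P(S_3 ≤ t) = P(N ≥ 3) = 1 − P(N ≤ 2) ≈ 0.7898.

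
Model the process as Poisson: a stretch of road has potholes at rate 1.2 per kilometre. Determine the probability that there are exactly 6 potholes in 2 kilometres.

0.0241

Over the interval, μ = 1.2 × 2 = 2.4 (2 kilometres).
P(N = 6) = e^(−μ) μ^6/6! = e^(−2.4) · 2.4^6/720 ≈ 0.0241.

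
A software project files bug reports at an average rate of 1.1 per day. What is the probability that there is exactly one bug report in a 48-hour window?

0.2438

Over the interval, μ = 1.1 × 2 = 2.2 (a 48-hour window = 2 days).
P(N = 1) = e^(−μ) μ^1/1! = e^(−2.2) · 2.2^1/1 ≈ 0.2438.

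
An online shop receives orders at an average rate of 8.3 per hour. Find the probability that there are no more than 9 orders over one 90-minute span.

0.2053

Over the interval, μ = 8.3 × 1.5 = 12.45 (a 90-minute span = 1.5 hours).
P(N ≤ 9) = Σ_{j=0}^{9} e^(−μ) μ^j/j! ≈ 0.2053.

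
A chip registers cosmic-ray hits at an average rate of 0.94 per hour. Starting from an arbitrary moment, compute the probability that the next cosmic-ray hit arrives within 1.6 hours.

Inter-arrival times are exponential with rate λ = 0.94 per hour.
P(T ≤ 1.6) = 1 − e^(−λt) = 1 − e^(−0.94 × 1.6) = 1 − e^(−1.504) ≈ 0.7778.

0.7778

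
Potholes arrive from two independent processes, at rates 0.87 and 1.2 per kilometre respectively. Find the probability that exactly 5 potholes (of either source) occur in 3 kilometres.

0.1546

Independent Poisson processes superpose: combined rate λ = 0.87 + 1.2 = 2.07 per kilometre.
Over the interval, μ = 2.07 × 3 = 6.21 (3 kilometres).
P(N = 5) = e^(−6.21) · 6.21^5/5! ≈ 0.1546.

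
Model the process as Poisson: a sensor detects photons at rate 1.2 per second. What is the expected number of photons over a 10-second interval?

12

E[N] = λt = 1.2 × 10 = 12 (a 10-second interval = 10 seconds).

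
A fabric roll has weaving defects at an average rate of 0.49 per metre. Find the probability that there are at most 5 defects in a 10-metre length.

0.6335

Over the interval, μ = 0.49 × 10 = 4.9 (a 10-metre length = 10 metres).
P(N ≤ 5) = Σ_{j=0}^{5} e^(−μ) μ^j/j! ≈ 0.6335.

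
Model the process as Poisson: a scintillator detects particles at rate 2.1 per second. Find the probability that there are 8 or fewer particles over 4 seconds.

Over the interval, μ = 2.1 × 4 = 8.4 (4 seconds).
P(N ≤ 8) = Σ_{j=0}^{8} e^(−μ) μ^j/j! ≈ 0.5369.

0.5369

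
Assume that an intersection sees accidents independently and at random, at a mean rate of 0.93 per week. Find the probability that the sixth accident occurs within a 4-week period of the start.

Over the interval, μ = 0.93 × 4 = 3.72 (a 4-week period = 4 weeks).
The sixth arrival falls in the interval iff at least 6 events occur there: P(S_6 ≤ t) = P(N ≥ 6) = 1 − P(N ≤ 5) ≈ 0.1728.

0.1728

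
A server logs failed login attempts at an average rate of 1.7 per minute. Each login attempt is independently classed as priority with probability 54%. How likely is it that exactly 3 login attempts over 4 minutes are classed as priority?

Thinning: the login attempts that are classed as priority themselves form a Poisson process with rate 0.54 × 1.7 = 0.918 per minute.
Over the interval, μ = 0.918 × 4 = 3.672 (4 minutes).
P(N = 3) = e^(−3.672) · 3.672^3/3! ≈ 0.2098.

0.2098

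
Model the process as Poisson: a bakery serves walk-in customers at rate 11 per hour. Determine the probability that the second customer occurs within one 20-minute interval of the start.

Over the interval, μ = 11 × 1/3 ≈ 3.66667 (a 20-minute interval = 1/3 hours).
The second arrival falls in the interval iff at least 2 events occur there: P(S_2 ≤ t) = P(N ≥ 2) = 1 − P(N ≤ 1) ≈ 0.8807.

0.8807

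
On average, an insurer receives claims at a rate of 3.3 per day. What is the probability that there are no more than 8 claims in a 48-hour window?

0.7796

Over the interval, μ = 3.3 × 2 = 6.6 (a 48-hour window = 2 days).
P(N ≤ 8) = Σ_{j=0}^{8} e^(−μ) μ^j/j! ≈ 0.7796.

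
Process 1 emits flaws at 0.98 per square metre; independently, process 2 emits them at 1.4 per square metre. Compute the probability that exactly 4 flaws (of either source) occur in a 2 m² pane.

Independent Poisson processes superpose: combined rate λ = 0.98 + 1.4 = 2.38 per square metre.
Over the interval, μ = 2.38 × 2 = 4.76 (a 2 m² pane = 2 square metres).
P(N = 4) = e^(−4.76) · 4.76^4/4! ≈ 0.1832.

0.1832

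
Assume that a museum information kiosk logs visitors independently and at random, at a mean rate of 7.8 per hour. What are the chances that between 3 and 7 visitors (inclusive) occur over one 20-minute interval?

0.4762

Over the interval, μ = 7.8 × 1/3 = 2.6 (a 20-minute interval = 1/3 hours).
P(3 ≤ N ≤ 7) = Σ_{j=3}^{7} e^(−2.6) · 2.6^j/j! ≈ 0.4762.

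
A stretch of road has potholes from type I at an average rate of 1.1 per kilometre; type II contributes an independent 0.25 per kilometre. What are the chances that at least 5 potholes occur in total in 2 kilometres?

Independent Poisson processes superpose: combined rate λ = 1.1 + 0.25 = 1.35 per kilometre.
Over the interval, μ = 1.35 × 2 = 2.7 (2 kilometres).
P(N ≥ 5) = 1 − P(N ≤ 4) ≈ 0.1371.

0.1371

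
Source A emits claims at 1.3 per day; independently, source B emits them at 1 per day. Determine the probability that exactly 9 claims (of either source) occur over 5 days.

Independent Poisson processes superpose: combined rate λ = 1.3 + 1 = 2.3 per day.
Over the interval, μ = 2.3 × 5 = 11.5 (5 days).
P(N = 9) = e^(−11.5) · 11.5^9/9! ≈ 0.0982.

0.0982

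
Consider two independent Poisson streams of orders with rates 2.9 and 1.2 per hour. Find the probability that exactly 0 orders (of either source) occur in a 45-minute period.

Independent Poisson processes superpose: combined rate λ = 2.9 + 1.2 = 4.1 per hour.
Over the interval, μ = 4.1 × 0.75 = 3.075 (a 45-minute period = 0.75 hours).
P(N = 0) = e^(−3.075) · 3.075^0/0! ≈ 0.0462.

0.0462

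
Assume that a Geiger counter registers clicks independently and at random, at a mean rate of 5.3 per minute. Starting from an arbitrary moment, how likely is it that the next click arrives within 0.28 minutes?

0.7733

Inter-arrival times are exponential with rate λ = 5.3 per minute.
P(T ≤ 0.28) = 1 − e^(−λt) = 1 − e^(−5.3 × 0.28) = 1 − e^(−1.484) ≈ 0.7733.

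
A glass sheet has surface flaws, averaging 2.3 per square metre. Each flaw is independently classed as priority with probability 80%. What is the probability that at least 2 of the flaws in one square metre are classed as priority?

Thinning: the flaws that are classed as priority themselves form a Poisson process with rate 0.8 × 2.3 = 1.84 per square metre.
So μ = 1.84.
P(N ≥ 2) = 1 − P(N ≤ 1) ≈ 0.5490.

0.5490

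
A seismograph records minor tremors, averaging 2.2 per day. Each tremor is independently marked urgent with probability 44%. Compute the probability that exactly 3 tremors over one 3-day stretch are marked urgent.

Thinning: the tremors that are marked urgent themselves form a Poisson process with rate 0.44 × 2.2 = 0.968 per day.
Over the interval, μ = 0.968 × 3 = 2.904 (a 3-day stretch = 3 days).
P(N = 3) = e^(−2.904) · 2.904^3/3! ≈ 0.2237.

0.2237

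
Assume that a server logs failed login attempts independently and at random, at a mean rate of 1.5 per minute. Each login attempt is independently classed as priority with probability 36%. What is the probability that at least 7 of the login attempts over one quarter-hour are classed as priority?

0.6987

Thinning: the login attempts that are classed as priority themselves form a Poisson process with rate 0.36 × 1.5 = 0.54 per minute.
Over the interval, μ = 0.54 × 15 = 8.1 (a quarter-hour = 15 minutes).
P(N ≥ 7) = 1 − P(N ≤ 6) ≈ 0.6987.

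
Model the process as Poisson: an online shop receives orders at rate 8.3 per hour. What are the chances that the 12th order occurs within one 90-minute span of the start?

Over the interval, μ = 8.3 × 1.5 = 12.45 (a 90-minute span = 1.5 hours).
The 12th arrival falls in the interval iff at least 12 events occur there: P(S_12 ≤ t) = P(N ≥ 12) = 1 − P(N ≤ 11) ≈ 0.5888.

0.5888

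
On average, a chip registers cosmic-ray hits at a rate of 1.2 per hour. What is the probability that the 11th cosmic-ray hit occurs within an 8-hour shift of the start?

0.3671

Over the interval, μ = 1.2 × 8 = 9.6 (an 8-hour shift = 8 hours).
The 11th arrival falls in the interval iff at least 11 events occur there: P(S_11 ≤ t) = P(N ≥ 11) = 1 − P(N ≤ 10) ≈ 0.3671.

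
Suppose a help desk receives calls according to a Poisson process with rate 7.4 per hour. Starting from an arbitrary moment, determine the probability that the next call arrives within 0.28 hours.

0.8741

Inter-arrival times are exponential with rate λ = 7.4 per hour.
P(T ≤ 0.28) = 1 − e^(−λt) = 1 − e^(−7.4 × 0.28) = 1 − e^(−2.072) ≈ 0.8741.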